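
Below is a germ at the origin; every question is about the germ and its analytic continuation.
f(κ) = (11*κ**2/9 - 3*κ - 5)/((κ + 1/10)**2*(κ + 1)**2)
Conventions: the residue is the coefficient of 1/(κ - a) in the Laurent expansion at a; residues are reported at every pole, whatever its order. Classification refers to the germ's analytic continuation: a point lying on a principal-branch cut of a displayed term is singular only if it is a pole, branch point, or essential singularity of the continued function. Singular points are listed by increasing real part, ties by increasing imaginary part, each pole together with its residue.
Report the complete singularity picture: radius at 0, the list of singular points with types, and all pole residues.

Radius of convergence at 0: 1/10.
At -1: a pole of order 2; residue -58100/6561.
At -1/10: a pole of order 2; residue 58100/6561.

Denominator factor (κ + 1/10)^2: pole of order 2 at -1/10, modulus 1/10.
Denominator factor (κ + 1)^2: pole of order 2 at -1, modulus 1.
The radius of convergence is the smallest modulus among the singular points: 1/10.
At the order-2 pole -1 set g(κ) = (κ - (-1))^2*f(κ) = (11*κ**2/9 - 3*κ - 5)/(κ + 1/10)**2.
Order-2 pole: residue = g'(a); g'(-1) = -58100/6561, so the residue is -58100/6561.
At the order-2 pole -1/10 set g(κ) = (κ - (-1/10))^2*f(κ) = (11*κ**2/9 - 3*κ - 5)/(κ + 1)**2.
Order-2 pole: residue = g'(a); g'(-1/10) = 58100/6561, so the residue is 58100/6561.
List the singular points by increasing real part (a conjugate pair: the negative imaginary part first).


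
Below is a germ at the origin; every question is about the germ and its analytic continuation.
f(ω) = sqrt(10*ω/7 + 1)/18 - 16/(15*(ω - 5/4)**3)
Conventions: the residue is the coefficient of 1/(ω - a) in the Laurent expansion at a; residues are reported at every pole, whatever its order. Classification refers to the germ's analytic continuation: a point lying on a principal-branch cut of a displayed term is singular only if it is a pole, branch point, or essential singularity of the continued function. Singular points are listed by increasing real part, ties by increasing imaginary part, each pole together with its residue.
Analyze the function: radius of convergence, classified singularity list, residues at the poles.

Radius of convergence at 0: 7/10.
At -7/10: an algebraic (square-root) branch point.
At 5/4: a pole of order 3; residue 0.

Denominator factor (ω - 5/4)^3: pole of order 3 at 5/4, modulus 5/4.
Branch term (1/18)*sqrt(1 - ω/(-7/10)): its argument vanishes at ω = -7/10, a square-root branch point, modulus 7/10.
The radius of convergence is the smallest modulus among the singular points: 7/10.
The branch term is analytic at 5/4 and contributes nothing to the residue; only the rational part matters.
At the order-3 pole 5/4 set g(ω) = (ω - (5/4))^3*(rational part) = -16/15.
Order-3 pole: residue = g''(a)/2; g''(5/4) = 0, so the residue is 0.
List the singular points by increasing real part (a conjugate pair: the negative imaginary part first).


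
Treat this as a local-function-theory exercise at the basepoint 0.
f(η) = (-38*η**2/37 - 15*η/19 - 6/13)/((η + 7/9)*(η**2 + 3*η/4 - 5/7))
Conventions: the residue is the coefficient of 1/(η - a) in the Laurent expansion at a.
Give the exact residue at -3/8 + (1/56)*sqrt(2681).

The residue is -12231081/14357369 + (38308419/5498872327)*sqrt(2681).

The factor η**2 + 3*η/4 - 5/7 splits as (η - a)(η - a') with a = -3/8 + (1/56)*sqrt(2681), a' = -3/8 - (1/56)*sqrt(2681). At the order-1 pole a set g(η) = (η - a)*f(η) = [(-38*η**2/37 - 15*η/19 - 6/13)/(η + 7/9)] / (η - a').
Simple pole: residue = g(a) at a = -3/8 + (1/56)*sqrt(2681), which is -12231081/14357369 + (38308419/5498872327)*sqrt(2681).


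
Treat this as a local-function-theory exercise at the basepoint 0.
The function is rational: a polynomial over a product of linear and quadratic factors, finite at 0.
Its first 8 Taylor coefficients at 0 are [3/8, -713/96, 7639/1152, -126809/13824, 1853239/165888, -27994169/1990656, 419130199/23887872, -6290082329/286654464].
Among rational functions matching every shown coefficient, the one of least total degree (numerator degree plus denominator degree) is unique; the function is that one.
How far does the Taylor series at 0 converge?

The radius of convergence is 4/5.

No rational of total degree below 4 reproduces all 8 coefficients; solving the [2/2] Pade equations on them gives f(η) = (4*η**2/5 + 17*η - 9/10)/((η - 3)*(η + 4/5)), whose expansion matches every shown term.
Denominator factor (η - 3): pole of order 1 at 3, modulus 3.
Denominator factor (η + 4/5): pole of order 1 at -4/5, modulus 4/5.
The radius of convergence is the smallest modulus among the singular points: 4/5.


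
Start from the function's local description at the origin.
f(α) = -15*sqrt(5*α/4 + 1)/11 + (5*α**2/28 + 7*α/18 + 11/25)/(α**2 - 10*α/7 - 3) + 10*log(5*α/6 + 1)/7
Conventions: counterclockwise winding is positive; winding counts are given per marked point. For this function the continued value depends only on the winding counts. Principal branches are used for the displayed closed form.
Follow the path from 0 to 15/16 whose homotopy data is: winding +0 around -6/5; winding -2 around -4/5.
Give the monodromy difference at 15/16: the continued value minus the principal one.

The rational part is single-valued and drops out of the difference; each branch term changes only by its own monodromy.
(-15/11)*sqrt(1 - α/(-4/5)): winding -2 is even, the square root returns to the same sheet, contribution 0.
(10/7)*log(1 - α/(-6/5)): winding 0 around -6/5, so this term returns to its principal value, contribution 0.
Summing the contributions at α = 15/16 gives 0.

Continued minus principal equals 0.


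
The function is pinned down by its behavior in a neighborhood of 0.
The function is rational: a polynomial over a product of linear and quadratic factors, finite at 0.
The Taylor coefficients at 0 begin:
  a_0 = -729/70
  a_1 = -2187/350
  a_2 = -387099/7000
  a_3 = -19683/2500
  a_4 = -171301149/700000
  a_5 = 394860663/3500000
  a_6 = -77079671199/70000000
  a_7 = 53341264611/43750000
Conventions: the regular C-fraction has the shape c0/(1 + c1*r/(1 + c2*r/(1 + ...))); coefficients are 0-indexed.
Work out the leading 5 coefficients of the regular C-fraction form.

The regular C-fraction coefficients are [-729/70, -3/5, -33/4, 411/44, -192/1507].

Taylor coefficients (read off): a_0 = -729/70, a_1 = -2187/350, a_2 = -387099/7000, a_3 = -19683/2500, a_4 = -171301149/700000.
c0 = a_0 = -729/70. Peel one level at a time: if S = 1 + c*r/S' with S'(0) = 1, then c is the r-coefficient of S and S' = c*r/(S - 1).
S_1 = c0/f = 1 + (-3/5)*r + (-99/20)*r^2 + ...; c1 = -3/5.
S_2 = c1*r/(S_1 - 1) = 1 + (-33/4)*r + (1233/16)*r^2 + ...; c2 = -33/4.
S_3 = c2*r/(S_2 - 1) = 1 + (411/44)*r + (144/121)*r^2 + ...; c3 = 411/44.
S_4 = c3*r/(S_3 - 1) = 1 + (-192/1507)*r + ...; c4 = -192/1507.


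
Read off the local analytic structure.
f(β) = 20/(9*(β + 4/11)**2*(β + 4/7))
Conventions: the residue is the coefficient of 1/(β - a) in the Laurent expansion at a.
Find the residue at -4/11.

The residue is -29645/576.

At the order-2 pole -4/11 set g(β) = (β - (-4/11))^2*f(β) = 20/(9*(β + 4/7)).
Order-2 pole: residue = g'(a); g'(-4/11) = -29645/576, so the residue is -29645/576.


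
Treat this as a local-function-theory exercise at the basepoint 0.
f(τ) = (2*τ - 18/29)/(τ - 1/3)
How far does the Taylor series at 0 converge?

Denominator factor (τ - 1/3): pole of order 1 at 1/3, modulus 1/3.
The radius of convergence is the smallest modulus among the singular points: 1/3.

The radius of convergence is 1/3.


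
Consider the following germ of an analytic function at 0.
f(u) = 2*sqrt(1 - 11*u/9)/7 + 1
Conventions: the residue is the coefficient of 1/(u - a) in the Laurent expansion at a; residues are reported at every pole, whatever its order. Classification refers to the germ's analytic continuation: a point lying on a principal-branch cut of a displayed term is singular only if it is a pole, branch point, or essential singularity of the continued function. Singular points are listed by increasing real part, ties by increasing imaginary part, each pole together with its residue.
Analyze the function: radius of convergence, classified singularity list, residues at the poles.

Radius of convergence at 0: 9/11.
At 9/11: an algebraic (square-root) branch point.

Branch term (2/7)*sqrt(1 - u/(9/11)): its argument vanishes at u = 9/11, a square-root branch point, modulus 9/11.
The radius of convergence is the smallest modulus among the singular points: 9/11.


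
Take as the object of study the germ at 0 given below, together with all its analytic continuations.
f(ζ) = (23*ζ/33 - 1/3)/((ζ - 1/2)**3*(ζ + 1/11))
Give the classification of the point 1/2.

The denominator factor ζ - 1/2 vanishes at 1/2 and appears to the power 3; the numerator there equals 1/66, nonzero, and no other factor vanishes.
Hence a pole whose order is the multiplicity, 3.

The point is a pole of order 3.


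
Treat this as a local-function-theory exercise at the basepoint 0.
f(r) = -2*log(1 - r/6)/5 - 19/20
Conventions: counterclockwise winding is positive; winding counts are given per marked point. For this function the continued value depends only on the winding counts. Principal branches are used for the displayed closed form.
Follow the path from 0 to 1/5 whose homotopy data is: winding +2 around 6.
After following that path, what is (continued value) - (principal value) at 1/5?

Continued minus principal equals -(8/5)*pi*i.

The rational part is single-valued and drops out of the difference; each branch term changes only by its own monodromy.
(-2/5)*log(1 - r/(6)): each positive loop around 6 adds 2*pi*i to the log, so winding +2 contributes (-2/5)*(2)*2*pi*i = -(8/5)*pi*i.
Summing the contributions at r = 1/5 gives -(8/5)*pi*i.


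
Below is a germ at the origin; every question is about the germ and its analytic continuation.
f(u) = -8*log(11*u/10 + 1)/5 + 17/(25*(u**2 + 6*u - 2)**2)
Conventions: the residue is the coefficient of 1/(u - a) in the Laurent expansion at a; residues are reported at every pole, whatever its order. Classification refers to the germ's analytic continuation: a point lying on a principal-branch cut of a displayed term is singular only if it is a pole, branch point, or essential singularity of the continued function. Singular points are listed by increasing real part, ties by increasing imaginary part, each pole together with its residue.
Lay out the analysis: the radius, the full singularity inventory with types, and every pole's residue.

Radius of convergence at 0: -3 + sqrt(11).
At -3 - sqrt(11): a pole of order 2; residue (17/12100)*sqrt(11).
At -10/11: a logarithmic branch point.
At -3 + sqrt(11): a pole of order 2; residue -(17/12100)*sqrt(11).

Denominator factor (u**2 + 6*u - 2)^2: discriminant 44, real irrational roots -3 + sqrt(11) and -3 - sqrt(11); poles of order 2, moduli -3 + sqrt(11) and 3 + sqrt(11).
Branch term (-8/5)*log(1 - u/(-10/11)): its argument vanishes at u = -10/11, a logarithmic branch point, modulus 10/11.
The radius of convergence is the smallest modulus among the singular points: -3 + sqrt(11).
The branch term is analytic at -3 - sqrt(11) and contributes nothing to the residue; only the rational part matters.
The factor u**2 + 6*u - 2 splits as (u - a)(u - a') with a = -3 - sqrt(11), a' = -3 + sqrt(11). At the order-2 pole a set g(u) = (u - a)^2*(rational part) = [17/25] / (u - a')^2.
Order-2 pole: residue = g'(a); g'(-3 - sqrt(11)) = (17/12100)*sqrt(11), so the residue is (17/12100)*sqrt(11).
The branch term is analytic at -3 + sqrt(11) and contributes nothing to the residue; only the rational part matters.
The factor u**2 + 6*u - 2 splits as (u - a)(u - a') with a = -3 + sqrt(11), a' = -3 - sqrt(11). At the order-2 pole a set g(u) = (u - a)^2*(rational part) = [17/25] / (u - a')^2.
Order-2 pole: residue = g'(a); g'(-3 + sqrt(11)) = -(17/12100)*sqrt(11), so the residue is -(17/12100)*sqrt(11).
List the singular points by increasing real part (a conjugate pair: the negative imaginary part first).


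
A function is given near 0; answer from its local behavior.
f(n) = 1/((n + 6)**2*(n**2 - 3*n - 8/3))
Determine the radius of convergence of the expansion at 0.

Denominator factor (n**2 - 3*n - 8/3): discriminant 59/3, real irrational roots 3/2 + (1/6)*sqrt(177) and 3/2 - (1/6)*sqrt(177); poles of order 1, moduli 3/2 + (1/6)*sqrt(177) and -3/2 + (1/6)*sqrt(177).
Denominator factor (n + 6)^2: pole of order 2 at -6, modulus 6.
The radius of convergence is the smallest modulus among the singular points: -3/2 + (1/6)*sqrt(177).

The radius of convergence is -3/2 + (1/6)*sqrt(177).


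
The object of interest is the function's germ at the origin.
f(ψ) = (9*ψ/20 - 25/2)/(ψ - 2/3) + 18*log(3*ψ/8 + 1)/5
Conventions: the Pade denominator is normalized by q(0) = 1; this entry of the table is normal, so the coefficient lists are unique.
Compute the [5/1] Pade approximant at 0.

Taylor coefficients needed (expand at 0): a_0 = 75/4, a_1 = 144/5, a_2 = 2619/64, a_3 = 79137/1280, a_4 = 3793959/40960, a_5 = 56922507/409600, a_6 = 273215349/1310720.
Write the denominator as Q(ψ) = 1 + q1*ψ. Requiring Q*f - P = O(ψ^7) with deg P <= 5 kills the coefficients of ψ^6..ψ^6 in Q*f:
  ψ^6: a_6 + q1*a_5 = 0, i.e. 273215349/1310720 + (56922507/409600)*q1 = 0.
Solving this linear system: q1 = -1873905/1249328.
The numerator is Q*f truncated at degree 5: P0 = a_0 = 75/4; P1 = a_1 + q1*a_0 = 16898553/24986560; P2 = a_2 + q1*a_1 = -11374479/4997312; P3 = a_3 + q1*a_2 = 178231509/399784960; P4 = a_4 + q1*a_3 = -346739373/3198279680; P5 = a_5 + q1*a_4 = 9847213173/255862374400.

The Pade approximant has numerator coefficients [75/4, 16898553/24986560, -11374479/4997312, 178231509/399784960, -346739373/3198279680, 9847213173/255862374400]; denominator coefficients [1, -1873905/1249328].


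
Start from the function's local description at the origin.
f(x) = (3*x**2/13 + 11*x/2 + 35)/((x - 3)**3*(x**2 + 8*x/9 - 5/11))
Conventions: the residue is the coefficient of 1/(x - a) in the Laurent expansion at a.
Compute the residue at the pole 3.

At the order-3 pole 3 set g(x) = (x - (3))^3*f(x) = (3*x**2/13 + 11*x/2 + 35)/(x**2 + 8*x/9 - 5/11).
Order-3 pole: residue = g''(a)/2; g''(3) = 2016998401/987733500, so the residue is 2016998401/1975467000.

The residue is 2016998401/1975467000.


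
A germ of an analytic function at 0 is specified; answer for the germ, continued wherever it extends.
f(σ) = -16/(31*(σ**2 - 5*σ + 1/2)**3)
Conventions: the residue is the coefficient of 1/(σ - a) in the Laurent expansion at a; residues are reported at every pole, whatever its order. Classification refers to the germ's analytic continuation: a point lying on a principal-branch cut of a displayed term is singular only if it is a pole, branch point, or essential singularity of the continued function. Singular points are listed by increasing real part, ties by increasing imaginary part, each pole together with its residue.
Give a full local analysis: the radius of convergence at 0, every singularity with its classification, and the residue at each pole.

Denominator factor (σ**2 - 5*σ + 1/2)^3: discriminant 23, real irrational roots 5/2 + (1/2)*sqrt(23) and 5/2 - (1/2)*sqrt(23); poles of order 3, moduli 5/2 + (1/2)*sqrt(23) and 5/2 - (1/2)*sqrt(23).
The radius of convergence is the smallest modulus among the singular points: 5/2 - (1/2)*sqrt(23).
The factor σ**2 - 5*σ + 1/2 splits as (σ - a)(σ - a') with a = 5/2 - (1/2)*sqrt(23), a' = 5/2 + (1/2)*sqrt(23). At the order-3 pole a set g(σ) = (σ - a)^3*f(σ) = [-16/31] / (σ - a')^3.
Order-3 pole: residue = g''(a)/2; g''(5/2 - (1/2)*sqrt(23)) = (192/377177)*sqrt(23), so the residue is (96/377177)*sqrt(23).
The factor σ**2 - 5*σ + 1/2 splits as (σ - a)(σ - a') with a = 5/2 + (1/2)*sqrt(23), a' = 5/2 - (1/2)*sqrt(23). At the order-3 pole a set g(σ) = (σ - a)^3*f(σ) = [-16/31] / (σ - a')^3.
Order-3 pole: residue = g''(a)/2; g''(5/2 + (1/2)*sqrt(23)) = -(192/377177)*sqrt(23), so the residue is -(96/377177)*sqrt(23).
List the singular points by increasing real part (a conjugate pair: the negative imaginary part first).

Radius of convergence at 0: 5/2 - (1/2)*sqrt(23).
At 5/2 - (1/2)*sqrt(23): a pole of order 3; residue (96/377177)*sqrt(23).
At 5/2 + (1/2)*sqrt(23): a pole of order 3; residue -(96/377177)*sqrt(23).


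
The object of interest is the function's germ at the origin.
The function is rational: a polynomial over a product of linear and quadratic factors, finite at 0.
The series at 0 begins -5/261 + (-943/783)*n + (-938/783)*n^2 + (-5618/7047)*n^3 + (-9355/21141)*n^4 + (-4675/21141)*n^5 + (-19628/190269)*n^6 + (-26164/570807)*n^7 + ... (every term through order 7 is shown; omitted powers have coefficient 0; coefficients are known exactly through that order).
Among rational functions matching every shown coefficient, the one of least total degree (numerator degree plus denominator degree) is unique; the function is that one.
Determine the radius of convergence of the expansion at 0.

No rational of total degree below 4 reproduces all 8 coefficients; solving the [1/3] Pade equations on them gives f(n) = (32*n + 15/29)/(n - 3)**3, whose expansion matches every shown term.
Denominator factor (n - 3)^3: pole of order 3 at 3, modulus 3.
The radius of convergence is the smallest modulus among the singular points: 3.

The radius of convergence is 3.


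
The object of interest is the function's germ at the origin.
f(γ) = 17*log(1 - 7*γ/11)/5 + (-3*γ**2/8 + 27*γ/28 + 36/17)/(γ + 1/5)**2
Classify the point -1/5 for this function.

The point is a pole of order 2.

The denominator factor γ + 1/5 vanishes at -1/5 and appears to the power 2; the numerator there equals 45453/23800, nonzero, and no other factor vanishes.
The branch terms are analytic at this point.
Hence a pole whose order is the multiplicity, 2.


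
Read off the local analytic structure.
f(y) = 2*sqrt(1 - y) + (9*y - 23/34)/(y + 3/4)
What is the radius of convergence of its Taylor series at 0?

The radius of convergence is 3/4.

Denominator factor (y + 3/4): pole of order 1 at -3/4, modulus 3/4.
Branch term (2)*sqrt(1 - y/(1)): its argument vanishes at y = 1, a square-root branch point, modulus 1.
The radius of convergence is the smallest modulus among the singular points: 3/4.


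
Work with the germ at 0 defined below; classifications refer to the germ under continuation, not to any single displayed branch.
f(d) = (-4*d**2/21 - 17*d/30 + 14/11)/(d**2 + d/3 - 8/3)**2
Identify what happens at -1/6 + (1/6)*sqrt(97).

The denominator factor d**2 + d/3 - 8/3 vanishes at -1/6 + (1/6)*sqrt(97) and appears to the power 2; the numerator there equals 5041/5940 - (317/3780)*sqrt(97), nonzero, and no other factor vanishes.
Hence a pole whose order is the multiplicity, 2.

The point is a pole of order 2.


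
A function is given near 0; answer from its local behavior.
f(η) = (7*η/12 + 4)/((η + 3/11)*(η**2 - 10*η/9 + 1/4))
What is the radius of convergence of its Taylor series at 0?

Denominator factor (η**2 - 10*η/9 + 1/4): discriminant 19/81, real irrational roots 5/9 + (1/18)*sqrt(19) and 5/9 - (1/18)*sqrt(19); poles of order 1, moduli 5/9 + (1/18)*sqrt(19) and 5/9 - (1/18)*sqrt(19).
Denominator factor (η + 3/11): pole of order 1 at -3/11, modulus 3/11.
The radius of convergence is the smallest modulus among the singular points: 3/11.

The radius of convergence is 3/11.


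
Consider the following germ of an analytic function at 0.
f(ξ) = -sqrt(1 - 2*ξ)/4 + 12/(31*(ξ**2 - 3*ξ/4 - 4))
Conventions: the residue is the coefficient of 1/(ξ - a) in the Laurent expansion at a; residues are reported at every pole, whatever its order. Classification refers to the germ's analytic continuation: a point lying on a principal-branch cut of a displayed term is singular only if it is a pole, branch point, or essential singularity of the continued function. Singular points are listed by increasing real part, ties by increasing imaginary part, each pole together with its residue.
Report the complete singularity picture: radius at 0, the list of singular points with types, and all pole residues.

Denominator factor (ξ**2 - 3*ξ/4 - 4): discriminant 265/16, real irrational roots 3/8 + (1/8)*sqrt(265) and 3/8 - (1/8)*sqrt(265); poles of order 1, moduli 3/8 + (1/8)*sqrt(265) and -3/8 + (1/8)*sqrt(265).
Branch term (-1/4)*sqrt(1 - ξ/(1/2)): its argument vanishes at ξ = 1/2, a square-root branch point, modulus 1/2.
The radius of convergence is the smallest modulus among the singular points: 1/2.
The branch term is analytic at 3/8 - (1/8)*sqrt(265) and contributes nothing to the residue; only the rational part matters.
The factor ξ**2 - 3*ξ/4 - 4 splits as (ξ - a)(ξ - a') with a = 3/8 - (1/8)*sqrt(265), a' = 3/8 + (1/8)*sqrt(265). At the order-1 pole a set g(ξ) = (ξ - a)*(rational part) = [12/31] / (ξ - a').
Simple pole: residue = g(a) at a = 3/8 - (1/8)*sqrt(265), which is -(48/8215)*sqrt(265).
The branch term is analytic at 3/8 + (1/8)*sqrt(265) and contributes nothing to the residue; only the rational part matters.
The factor ξ**2 - 3*ξ/4 - 4 splits as (ξ - a)(ξ - a') with a = 3/8 + (1/8)*sqrt(265), a' = 3/8 - (1/8)*sqrt(265). At the order-1 pole a set g(ξ) = (ξ - a)*(rational part) = [12/31] / (ξ - a').
Simple pole: residue = g(a) at a = 3/8 + (1/8)*sqrt(265), which is (48/8215)*sqrt(265).
List the singular points by increasing real part (a conjugate pair: the negative imaginary part first).

Radius of convergence at 0: 1/2.
At 3/8 - (1/8)*sqrt(265): a pole of order 1; residue -(48/8215)*sqrt(265).
At 1/2: an algebraic (square-root) branch point.
At 3/8 + (1/8)*sqrt(265): a pole of order 1; residue (48/8215)*sqrt(265).


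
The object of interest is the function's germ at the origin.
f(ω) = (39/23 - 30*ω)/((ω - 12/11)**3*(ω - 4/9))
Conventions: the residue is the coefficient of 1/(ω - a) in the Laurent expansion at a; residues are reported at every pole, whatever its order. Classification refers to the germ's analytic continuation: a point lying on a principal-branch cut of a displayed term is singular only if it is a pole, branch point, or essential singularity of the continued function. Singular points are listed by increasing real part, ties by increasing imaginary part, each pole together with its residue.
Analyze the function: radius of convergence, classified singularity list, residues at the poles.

Radius of convergence at 0: 4/9.
At 4/9: a pole of order 1; residue 259716699/6029312.
At 12/11: a pole of order 3; residue -259716699/6029312.

Denominator factor (ω - 12/11)^3: pole of order 3 at 12/11, modulus 12/11.
Denominator factor (ω - 4/9): pole of order 1 at 4/9, modulus 4/9.
The radius of convergence is the smallest modulus among the singular points: 4/9.
At the order-1 pole 4/9 set g(ω) = (ω - (4/9))*f(ω) = (39/23 - 30*ω)/(ω - 12/11)**3.
Simple pole: residue = g(a) at a = 4/9, which is 259716699/6029312.
At the order-3 pole 12/11 set g(ω) = (ω - (12/11))^3*f(ω) = (39/23 - 30*ω)/(ω - 4/9).
Order-3 pole: residue = g''(a)/2; g''(12/11) = -259716699/3014656, so the residue is -259716699/6029312.
List the singular points by increasing real part (a conjugate pair: the negative imaginary part first).


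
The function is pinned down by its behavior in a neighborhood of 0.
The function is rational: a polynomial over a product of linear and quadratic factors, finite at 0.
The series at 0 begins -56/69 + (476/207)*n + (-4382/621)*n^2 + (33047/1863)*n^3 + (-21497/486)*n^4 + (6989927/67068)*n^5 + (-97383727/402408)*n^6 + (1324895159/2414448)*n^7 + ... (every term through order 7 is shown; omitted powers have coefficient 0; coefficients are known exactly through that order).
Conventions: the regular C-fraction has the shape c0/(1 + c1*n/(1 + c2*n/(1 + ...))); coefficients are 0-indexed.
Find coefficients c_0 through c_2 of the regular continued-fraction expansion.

Taylor coefficients (read off): a_0 = -56/69, a_1 = 476/207, a_2 = -4382/621.
c0 = a_0 = -56/69. Peel one level at a time: if S = 1 + c*n/S' with S'(0) = 1, then c is the n-coefficient of S and S' = c*n/(S - 1).
S_1 = c0/f = 1 + (17/6)*n + (-2/3)*n^2 + ...; c1 = 17/6.
S_2 = c1*n/(S_1 - 1) = 1 + (4/17)*n + ...; c2 = 4/17.

The regular C-fraction coefficients are [-56/69, 17/6, 4/17].


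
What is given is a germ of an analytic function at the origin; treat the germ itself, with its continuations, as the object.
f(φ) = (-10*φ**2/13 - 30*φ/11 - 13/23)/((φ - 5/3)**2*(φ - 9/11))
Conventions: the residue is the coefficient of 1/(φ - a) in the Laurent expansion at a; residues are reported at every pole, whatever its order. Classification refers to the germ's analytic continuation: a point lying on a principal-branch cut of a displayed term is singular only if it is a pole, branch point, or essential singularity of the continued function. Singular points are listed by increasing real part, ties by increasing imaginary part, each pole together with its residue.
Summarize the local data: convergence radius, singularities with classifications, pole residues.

Radius of convergence at 0: 9/11.
At 9/11: a pole of order 1; residue -1078281/234416.
At 5/3: a pole of order 2; residue 897961/234416.

Denominator factor (φ - 5/3)^2: pole of order 2 at 5/3, modulus 5/3.
Denominator factor (φ - 9/11): pole of order 1 at 9/11, modulus 9/11.
The radius of convergence is the smallest modulus among the singular points: 9/11.
At the order-1 pole 9/11 set g(φ) = (φ - (9/11))*f(φ) = (-10*φ**2/13 - 30*φ/11 - 13/23)/(φ - 5/3)**2.
Simple pole: residue = g(a) at a = 9/11, which is -1078281/234416.
At the order-2 pole 5/3 set g(φ) = (φ - (5/3))^2*f(φ) = (-10*φ**2/13 - 30*φ/11 - 13/23)/(φ - 9/11).
Order-2 pole: residue = g'(a); g'(5/3) = 897961/234416, so the residue is 897961/234416.
List the singular points by increasing real part (a conjugate pair: the negative imaginary part first).


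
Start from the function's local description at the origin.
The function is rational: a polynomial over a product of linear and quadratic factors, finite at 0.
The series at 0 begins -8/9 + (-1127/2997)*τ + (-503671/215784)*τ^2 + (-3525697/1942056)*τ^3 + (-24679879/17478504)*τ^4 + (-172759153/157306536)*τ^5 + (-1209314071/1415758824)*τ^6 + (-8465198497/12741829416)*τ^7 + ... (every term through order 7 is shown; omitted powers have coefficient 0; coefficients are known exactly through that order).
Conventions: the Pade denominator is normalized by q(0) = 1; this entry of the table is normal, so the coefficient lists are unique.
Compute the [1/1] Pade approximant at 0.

Taylor coefficients needed (read off): a_0 = -8/9, a_1 = -1127/2997, a_2 = -503671/215784.
Write the denominator as Q(τ) = 1 + q1*τ. Requiring Q*f - P = O(τ^3) with deg P <= 1 kills the coefficients of τ^2..τ^2 in Q*f:
  τ^2: a_2 + q1*a_1 = 0, i.e. -503671/215784 + (-1127/2997)*q1 = 0.
Solving this linear system: q1 = -10279/1656.
The numerator is Q*f truncated at degree 1: P0 = a_0 = -8/9; P1 = a_1 + q1*a_0 = 13126/2553.

The Pade approximant has numerator coefficients [-8/9, 13126/2553]; denominator coefficients [1, -10279/1656].


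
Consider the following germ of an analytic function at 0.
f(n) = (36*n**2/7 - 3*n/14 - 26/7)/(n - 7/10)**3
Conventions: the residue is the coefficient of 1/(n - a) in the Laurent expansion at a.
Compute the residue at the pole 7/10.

The residue is 36/7.

At the order-3 pole 7/10 set g(n) = (n - (7/10))^3*f(n) = 36*n**2/7 - 3*n/14 - 26/7.
Order-3 pole: residue = g''(a)/2; g''(7/10) = 72/7, so the residue is 36/7.


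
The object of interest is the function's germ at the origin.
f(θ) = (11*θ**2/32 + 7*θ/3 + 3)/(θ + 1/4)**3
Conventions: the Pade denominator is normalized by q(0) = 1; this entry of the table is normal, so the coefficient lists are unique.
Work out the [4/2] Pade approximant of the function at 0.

The Pade approximant has numerator coefficients [192, -25739057984/68877237, 21009487450/22959079, -42018974900/22959079, 168075899600/68877237]; denominator coefficients [1, 212966022/22959079, 506958864/22959079].

Taylor coefficients needed (expand at 0): a_0 = 192, a_1 = -6464/3, a_2 = 16662, a_3 = -108808, a_4 = 1931456/3, a_5 = -3569408, a_6 = 18893312.
Write the denominator as Q(θ) = 1 + q1*θ + q2*θ^2. Requiring Q*f - P = O(θ^7) with deg P <= 4 kills the coefficients of θ^5..θ^6 in Q*f:
  θ^5: a_5 + q1*a_4 + q2*a_3 = 0, i.e. -3569408 + (1931456/3)*q1 + (-108808)*q2 = 0.
  θ^6: a_6 + q1*a_5 + q2*a_4 = 0, i.e. 18893312 + (-3569408)*q1 + (1931456/3)*q2 = 0.
Solving this linear system: q1 = 212966022/22959079, q2 = 506958864/22959079.
The numerator is Q*f truncated at degree 4: P0 = a_0 = 192; P1 = a_1 + q1*a_0 = -25739057984/68877237; P2 = a_2 + q1*a_1 + q2*a_0 = 21009487450/22959079; P3 = a_3 + q1*a_2 + q2*a_1 = -42018974900/22959079; P4 = a_4 + q1*a_3 + q2*a_2 = 168075899600/68877237.


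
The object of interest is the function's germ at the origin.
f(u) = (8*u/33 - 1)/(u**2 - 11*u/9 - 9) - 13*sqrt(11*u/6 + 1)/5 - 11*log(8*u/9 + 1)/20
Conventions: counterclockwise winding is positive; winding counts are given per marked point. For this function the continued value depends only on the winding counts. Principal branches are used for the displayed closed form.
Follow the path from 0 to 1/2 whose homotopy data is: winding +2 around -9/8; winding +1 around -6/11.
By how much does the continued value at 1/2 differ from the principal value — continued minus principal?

The rational part is single-valued and drops out of the difference; each branch term changes only by its own monodromy.
(-13/5)*sqrt(1 - u/(-6/11)): winding +1 is odd, the square root flips sign, contributing -2*(-13/5)*sqrt(1 - (1/2)/(-6/11)) = -2*(-13/5)*sqrt(23/12) = (13/15)*sqrt(69).
(-11/20)*log(1 - u/(-9/8)): each positive loop around -9/8 adds 2*pi*i to the log, so winding +2 contributes (-11/20)*(2)*2*pi*i = -(11/5)*pi*i.
Summing the contributions at u = 1/2 gives ((13/15)*sqrt(69)) - ((11/5)*pi)*i.

Continued minus principal equals ((13/15)*sqrt(69)) - ((11/5)*pi)*i.


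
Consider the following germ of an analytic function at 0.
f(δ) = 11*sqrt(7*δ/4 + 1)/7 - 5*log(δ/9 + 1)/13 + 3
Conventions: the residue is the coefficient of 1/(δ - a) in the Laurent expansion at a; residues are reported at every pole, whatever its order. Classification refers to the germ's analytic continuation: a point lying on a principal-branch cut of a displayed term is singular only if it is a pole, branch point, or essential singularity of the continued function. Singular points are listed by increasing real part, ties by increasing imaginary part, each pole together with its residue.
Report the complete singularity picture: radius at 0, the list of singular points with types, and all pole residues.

Radius of convergence at 0: 4/7.
At -9: a logarithmic branch point.
At -4/7: an algebraic (square-root) branch point.

Branch term (-5/13)*log(1 - δ/(-9)): its argument vanishes at δ = -9, a logarithmic branch point, modulus 9.
Branch term (11/7)*sqrt(1 - δ/(-4/7)): its argument vanishes at δ = -4/7, a square-root branch point, modulus 4/7.
The radius of convergence is the smallest modulus among the singular points: 4/7.
List the singular points by increasing real part (a conjugate pair: the negative imaginary part first).


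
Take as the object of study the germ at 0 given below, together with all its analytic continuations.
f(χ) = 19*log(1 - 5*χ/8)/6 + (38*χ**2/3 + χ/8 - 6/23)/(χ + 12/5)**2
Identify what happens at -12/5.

The denominator factor χ + 12/5 vanishes at -12/5 and appears to the power 2; the numerator there equals 83259/1150, nonzero, and no other factor vanishes.
The branch terms are analytic at this point.
Hence a pole whose order is the multiplicity, 2.

The point is a pole of order 2.


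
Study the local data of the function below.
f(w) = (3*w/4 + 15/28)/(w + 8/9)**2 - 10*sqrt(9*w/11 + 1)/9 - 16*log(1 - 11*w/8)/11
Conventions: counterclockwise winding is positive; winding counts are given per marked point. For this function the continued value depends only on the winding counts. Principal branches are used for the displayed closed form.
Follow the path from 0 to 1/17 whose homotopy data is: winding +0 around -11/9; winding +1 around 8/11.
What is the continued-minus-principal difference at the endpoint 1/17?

The rational part is single-valued and drops out of the difference; each branch term changes only by its own monodromy.
(-16/11)*log(1 - w/(8/11)): each positive loop around 8/11 adds 2*pi*i to the log, so winding +1 contributes (-16/11)*(1)*2*pi*i = -(32/11)*pi*i.
(-10/9)*sqrt(1 - w/(-11/9)): winding +0 is even, the square root returns to the same sheet, contribution 0.
Summing the contributions at w = 1/17 gives -(32/11)*pi*i.

Continued minus principal equals -(32/11)*pi*i.


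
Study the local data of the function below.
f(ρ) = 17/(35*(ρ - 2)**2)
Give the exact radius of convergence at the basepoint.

The radius of convergence is 2.

Denominator factor (ρ - 2)^2: pole of order 2 at 2, modulus 2.
The radius of convergence is the smallest modulus among the singular points: 2.


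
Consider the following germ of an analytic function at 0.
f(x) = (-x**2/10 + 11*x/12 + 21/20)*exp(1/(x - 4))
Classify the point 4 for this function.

The point is an essential singularity.

The exponent 1/(x - (4)) has a pole at 4, so exp(1/(x - (4))) takes every nonzero value near it: an essential singularity (not a pole of any order).


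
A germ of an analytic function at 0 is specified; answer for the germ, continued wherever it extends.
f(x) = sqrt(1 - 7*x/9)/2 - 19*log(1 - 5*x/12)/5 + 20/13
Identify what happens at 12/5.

The point is a logarithmic branch point.

The term (-19/5)*log(1 - x/(12/5)) has argument 1 - 12/5/(12/5) = 0 at 12/5: a logarithmic (infinitely-sheeted) branch point; the remaining terms are analytic or single-valued there.


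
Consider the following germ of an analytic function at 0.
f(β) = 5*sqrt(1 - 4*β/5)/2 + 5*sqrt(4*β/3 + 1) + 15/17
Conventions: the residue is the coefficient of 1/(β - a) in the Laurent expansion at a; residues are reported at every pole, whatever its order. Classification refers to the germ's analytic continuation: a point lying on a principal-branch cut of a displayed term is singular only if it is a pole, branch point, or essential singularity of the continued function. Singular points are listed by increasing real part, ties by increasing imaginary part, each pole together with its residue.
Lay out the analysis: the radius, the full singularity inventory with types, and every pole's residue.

Branch term (5/2)*sqrt(1 - β/(5/4)): its argument vanishes at β = 5/4, a square-root branch point, modulus 5/4.
Branch term (5)*sqrt(1 - β/(-3/4)): its argument vanishes at β = -3/4, a square-root branch point, modulus 3/4.
The radius of convergence is the smallest modulus among the singular points: 3/4.
List the singular points by increasing real part (a conjugate pair: the negative imaginary part first).

Radius of convergence at 0: 3/4.
At -3/4: an algebraic (square-root) branch point.
At 5/4: an algebraic (square-root) branch point.


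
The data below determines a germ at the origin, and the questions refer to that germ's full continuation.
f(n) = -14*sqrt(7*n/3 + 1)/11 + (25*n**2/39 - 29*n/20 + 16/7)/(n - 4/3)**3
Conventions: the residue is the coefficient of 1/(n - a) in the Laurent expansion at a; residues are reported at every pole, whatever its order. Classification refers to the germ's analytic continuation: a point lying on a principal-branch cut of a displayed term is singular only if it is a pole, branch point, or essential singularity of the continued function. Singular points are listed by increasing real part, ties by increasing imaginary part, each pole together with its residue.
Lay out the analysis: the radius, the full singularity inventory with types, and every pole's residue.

Denominator factor (n - 4/3)^3: pole of order 3 at 4/3, modulus 4/3.
Branch term (-14/11)*sqrt(1 - n/(-3/7)): its argument vanishes at n = -3/7, a square-root branch point, modulus 3/7.
The radius of convergence is the smallest modulus among the singular points: 3/7.
The branch term is analytic at 4/3 and contributes nothing to the residue; only the rational part matters.
At the order-3 pole 4/3 set g(n) = (n - (4/3))^3*(rational part) = 25*n**2/39 - 29*n/20 + 16/7.
Order-3 pole: residue = g''(a)/2; g''(4/3) = 50/39, so the residue is 25/39.
List the singular points by increasing real part (a conjugate pair: the negative imaginary part first).

Radius of convergence at 0: 3/7.
At -3/7: an algebraic (square-root) branch point.
At 4/3: a pole of order 3; residue 25/39.


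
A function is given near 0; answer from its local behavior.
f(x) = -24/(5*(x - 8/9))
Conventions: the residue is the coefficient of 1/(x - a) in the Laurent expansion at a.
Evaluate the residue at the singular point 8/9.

At the order-1 pole 8/9 set g(x) = (x - (8/9))*f(x) = -24/5.
Simple pole: residue = g(a) at a = 8/9, which is -24/5.

The residue is -24/5.


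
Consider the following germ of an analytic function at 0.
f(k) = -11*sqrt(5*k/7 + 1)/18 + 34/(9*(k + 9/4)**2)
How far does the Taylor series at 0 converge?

Denominator factor (k + 9/4)^2: pole of order 2 at -9/4, modulus 9/4.
Branch term (-11/18)*sqrt(1 - k/(-7/5)): its argument vanishes at k = -7/5, a square-root branch point, modulus 7/5.
The radius of convergence is the smallest modulus among the singular points: 7/5.

The radius of convergence is 7/5.


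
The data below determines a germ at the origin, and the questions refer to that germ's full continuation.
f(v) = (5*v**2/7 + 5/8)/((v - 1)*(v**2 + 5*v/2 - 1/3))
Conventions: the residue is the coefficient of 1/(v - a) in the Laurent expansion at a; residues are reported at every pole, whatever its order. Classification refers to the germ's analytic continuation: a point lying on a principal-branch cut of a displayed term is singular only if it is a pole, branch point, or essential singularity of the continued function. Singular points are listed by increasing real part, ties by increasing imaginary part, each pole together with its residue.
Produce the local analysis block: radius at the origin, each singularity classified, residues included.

Radius of convergence at 0: -5/4 + (1/12)*sqrt(273).
At -5/4 - (1/12)*sqrt(273): a pole of order 1; residue 155/1064 + (185/7448)*sqrt(273).
At -5/4 + (1/12)*sqrt(273): a pole of order 1; residue 155/1064 - (185/7448)*sqrt(273).
At 1: a pole of order 1; residue 225/532.


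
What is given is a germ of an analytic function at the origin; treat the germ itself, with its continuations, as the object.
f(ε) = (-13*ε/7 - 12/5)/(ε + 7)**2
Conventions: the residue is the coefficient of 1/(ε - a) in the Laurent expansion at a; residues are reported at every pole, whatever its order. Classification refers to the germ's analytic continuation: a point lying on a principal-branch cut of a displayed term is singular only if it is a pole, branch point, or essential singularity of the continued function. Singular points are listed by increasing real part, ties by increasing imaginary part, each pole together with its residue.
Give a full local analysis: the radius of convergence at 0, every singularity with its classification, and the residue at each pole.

Radius of convergence at 0: 7.
At -7: a pole of order 2; residue -13/7.

Denominator factor (ε + 7)^2: pole of order 2 at -7, modulus 7.
The radius of convergence is the smallest modulus among the singular points: 7.
At the order-2 pole -7 set g(ε) = (ε - (-7))^2*f(ε) = -13*ε/7 - 12/5.
Order-2 pole: residue = g'(a); g'(-7) = -13/7, so the residue is -13/7.


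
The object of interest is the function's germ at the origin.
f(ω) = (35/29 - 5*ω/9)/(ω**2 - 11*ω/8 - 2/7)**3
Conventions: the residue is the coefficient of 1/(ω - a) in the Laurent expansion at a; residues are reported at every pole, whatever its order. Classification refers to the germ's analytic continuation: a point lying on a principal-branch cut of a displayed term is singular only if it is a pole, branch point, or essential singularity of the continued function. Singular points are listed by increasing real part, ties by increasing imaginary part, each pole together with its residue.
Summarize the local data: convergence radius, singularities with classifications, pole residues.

Radius of convergence at 0: -11/16 + (3/112)*sqrt(1057).
At 11/16 - (3/112)*sqrt(1057): a pole of order 3; residue -(691425280/72787427091)*sqrt(1057).
At 11/16 + (3/112)*sqrt(1057): a pole of order 3; residue (691425280/72787427091)*sqrt(1057).

Denominator factor (ω**2 - 11*ω/8 - 2/7)^3: discriminant 1359/448, real irrational roots 11/16 + (3/112)*sqrt(1057) and 11/16 - (3/112)*sqrt(1057); poles of order 3, moduli 11/16 + (3/112)*sqrt(1057) and -11/16 + (3/112)*sqrt(1057).
The radius of convergence is the smallest modulus among the singular points: -11/16 + (3/112)*sqrt(1057).
The factor ω**2 - 11*ω/8 - 2/7 splits as (ω - a)(ω - a') with a = 11/16 - (3/112)*sqrt(1057), a' = 11/16 + (3/112)*sqrt(1057). At the order-3 pole a set g(ω) = (ω - a)^3*f(ω) = [35/29 - 5*ω/9] / (ω - a')^3.
Order-3 pole: residue = g''(a)/2; g''(11/16 - (3/112)*sqrt(1057)) = -(1382850560/72787427091)*sqrt(1057), so the residue is -(691425280/72787427091)*sqrt(1057).
The factor ω**2 - 11*ω/8 - 2/7 splits as (ω - a)(ω - a') with a = 11/16 + (3/112)*sqrt(1057), a' = 11/16 - (3/112)*sqrt(1057). At the order-3 pole a set g(ω) = (ω - a)^3*f(ω) = [35/29 - 5*ω/9] / (ω - a')^3.
Order-3 pole: residue = g''(a)/2; g''(11/16 + (3/112)*sqrt(1057)) = (1382850560/72787427091)*sqrt(1057), so the residue is (691425280/72787427091)*sqrt(1057).
List the singular points by increasing real part (a conjugate pair: the negative imaginary part first).
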